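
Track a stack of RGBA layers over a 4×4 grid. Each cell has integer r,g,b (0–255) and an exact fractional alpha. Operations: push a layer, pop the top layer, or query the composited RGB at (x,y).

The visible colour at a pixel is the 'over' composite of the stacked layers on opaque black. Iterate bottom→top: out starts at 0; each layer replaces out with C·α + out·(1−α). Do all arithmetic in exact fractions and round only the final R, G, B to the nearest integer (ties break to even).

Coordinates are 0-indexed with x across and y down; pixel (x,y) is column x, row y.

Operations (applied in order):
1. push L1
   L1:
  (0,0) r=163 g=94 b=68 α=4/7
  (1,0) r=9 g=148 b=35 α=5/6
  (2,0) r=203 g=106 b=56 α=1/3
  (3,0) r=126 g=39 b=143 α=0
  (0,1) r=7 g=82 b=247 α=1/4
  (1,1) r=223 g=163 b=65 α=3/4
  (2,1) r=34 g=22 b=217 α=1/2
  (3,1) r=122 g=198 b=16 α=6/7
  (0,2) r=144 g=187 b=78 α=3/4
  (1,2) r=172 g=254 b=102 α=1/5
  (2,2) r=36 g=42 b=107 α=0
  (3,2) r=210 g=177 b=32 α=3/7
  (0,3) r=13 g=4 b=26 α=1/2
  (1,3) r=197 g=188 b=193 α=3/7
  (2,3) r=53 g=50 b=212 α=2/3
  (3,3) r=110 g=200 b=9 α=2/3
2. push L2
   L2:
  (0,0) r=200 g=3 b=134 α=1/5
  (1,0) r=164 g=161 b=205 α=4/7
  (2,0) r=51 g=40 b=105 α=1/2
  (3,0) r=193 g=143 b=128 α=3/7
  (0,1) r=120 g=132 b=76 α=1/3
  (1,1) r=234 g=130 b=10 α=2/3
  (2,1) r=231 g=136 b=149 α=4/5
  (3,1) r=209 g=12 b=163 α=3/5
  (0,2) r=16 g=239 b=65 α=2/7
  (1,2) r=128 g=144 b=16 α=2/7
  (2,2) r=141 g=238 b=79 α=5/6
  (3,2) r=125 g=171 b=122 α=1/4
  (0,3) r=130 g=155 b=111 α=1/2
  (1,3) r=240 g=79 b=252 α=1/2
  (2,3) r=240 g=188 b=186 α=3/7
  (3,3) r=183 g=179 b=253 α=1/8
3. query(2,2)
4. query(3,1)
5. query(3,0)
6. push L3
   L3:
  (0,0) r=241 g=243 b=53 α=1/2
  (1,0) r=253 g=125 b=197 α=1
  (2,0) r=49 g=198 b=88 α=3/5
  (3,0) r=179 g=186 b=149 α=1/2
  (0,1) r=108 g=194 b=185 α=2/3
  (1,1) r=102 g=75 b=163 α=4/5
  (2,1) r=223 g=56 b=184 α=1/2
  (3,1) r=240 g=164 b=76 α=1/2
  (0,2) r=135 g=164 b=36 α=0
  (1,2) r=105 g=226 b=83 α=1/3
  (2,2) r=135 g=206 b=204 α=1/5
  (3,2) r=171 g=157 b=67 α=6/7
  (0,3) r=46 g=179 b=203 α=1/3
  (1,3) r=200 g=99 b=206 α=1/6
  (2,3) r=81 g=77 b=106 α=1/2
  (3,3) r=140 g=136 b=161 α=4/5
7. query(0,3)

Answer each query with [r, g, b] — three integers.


query (2,2) [L1,L2] — begin 0,0,0
after L1 α=0: [0, 0, 0]
after L2 α=5/6: [235/2, 595/3, 395/6]
→ [118, 198, 66]

(3,1) stack=L1,L2; from [0,0,0]:
+L1 (α=6/7) → [732/7, 1188/7, 96/7]
+L2 (α=3/5) → [5853/35, 2628/35, 723/7]
rounded: [167, 75, 103]

(3,0) stack=L1,L2; from [0,0,0]:
+L1 (α=0) → [0, 0, 0]
+L2 (α=3/7) → [579/7, 429/7, 384/7]
→ [83, 61, 55]

at x=0,y=3 over L1,L2,L3:
+L1 (α=1/2) → [13/2, 2, 13]
+L2 (α=1/2) → [273/4, 157/2, 62]
+L3 (α=1/3) → [365/6, 112, 109]
rounded: [61, 112, 109]


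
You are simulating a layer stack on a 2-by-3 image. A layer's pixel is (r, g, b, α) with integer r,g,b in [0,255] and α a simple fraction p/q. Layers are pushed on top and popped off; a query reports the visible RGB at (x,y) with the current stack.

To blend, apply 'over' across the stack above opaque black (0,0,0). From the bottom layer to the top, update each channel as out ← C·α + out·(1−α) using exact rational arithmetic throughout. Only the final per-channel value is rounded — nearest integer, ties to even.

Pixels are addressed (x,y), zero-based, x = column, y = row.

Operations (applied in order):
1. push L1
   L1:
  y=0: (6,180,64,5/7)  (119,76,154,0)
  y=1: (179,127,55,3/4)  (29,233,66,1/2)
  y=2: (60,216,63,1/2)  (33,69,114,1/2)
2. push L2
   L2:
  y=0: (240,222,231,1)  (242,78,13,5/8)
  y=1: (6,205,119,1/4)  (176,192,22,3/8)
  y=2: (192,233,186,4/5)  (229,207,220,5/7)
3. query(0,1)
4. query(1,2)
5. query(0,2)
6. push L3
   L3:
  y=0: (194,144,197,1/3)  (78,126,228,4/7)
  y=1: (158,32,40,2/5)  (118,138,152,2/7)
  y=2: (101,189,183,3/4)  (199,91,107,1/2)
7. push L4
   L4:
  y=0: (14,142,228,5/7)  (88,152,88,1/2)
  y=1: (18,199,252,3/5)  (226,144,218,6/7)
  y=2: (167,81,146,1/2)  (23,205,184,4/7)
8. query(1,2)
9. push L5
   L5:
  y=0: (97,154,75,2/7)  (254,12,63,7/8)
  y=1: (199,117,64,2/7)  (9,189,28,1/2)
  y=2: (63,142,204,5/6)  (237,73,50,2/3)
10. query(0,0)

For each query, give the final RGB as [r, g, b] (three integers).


query (0,1) [L1,L2] — begin 0,0,0
L1 α=3/4: [537/4, 381/4, 165/4]
L2 α=1/4: [1635/16, 1963/16, 971/16]
rounded: [102, 123, 61]

(1,2) stack=L1,L2; from [0,0,0]:
+L1 (α=1/2) → [33/2, 69/2, 57]
+L2 (α=5/7) → [1178/7, 1104/7, 1214/7]
= [168, 158, 173]

query (0,2) [L1,L2] — begin 0,0,0
L1 α=1/2: [30, 108, 63/2]
L2 α=4/5: [798/5, 208, 1551/10]
rounded: [160, 208, 155]

at x=1,y=2 over L1,L2,L3,L4:
after L1 α=1/2: [33/2, 69/2, 57]
after L2 α=5/7: [1178/7, 1104/7, 1214/7]
after L3 α=1/2: [2571/14, 1741/14, 1963/14]
after L4 α=4/7: [9001/98, 16703/98, 16193/98]
rounded: [92, 170, 165]

at x=0,y=0 over L1,L2,L3,L4,L5:
after L1 α=5/7: [30/7, 900/7, 320/7]
after L2 α=1: [240, 222, 231]
after L3 α=1/3: [674/3, 196, 659/3]
after L4 α=5/7: [1558/21, 1102/7, 4738/21]
after L5 α=2/7: [11864/147, 7666/49, 26840/147]
→ [81, 156, 183]


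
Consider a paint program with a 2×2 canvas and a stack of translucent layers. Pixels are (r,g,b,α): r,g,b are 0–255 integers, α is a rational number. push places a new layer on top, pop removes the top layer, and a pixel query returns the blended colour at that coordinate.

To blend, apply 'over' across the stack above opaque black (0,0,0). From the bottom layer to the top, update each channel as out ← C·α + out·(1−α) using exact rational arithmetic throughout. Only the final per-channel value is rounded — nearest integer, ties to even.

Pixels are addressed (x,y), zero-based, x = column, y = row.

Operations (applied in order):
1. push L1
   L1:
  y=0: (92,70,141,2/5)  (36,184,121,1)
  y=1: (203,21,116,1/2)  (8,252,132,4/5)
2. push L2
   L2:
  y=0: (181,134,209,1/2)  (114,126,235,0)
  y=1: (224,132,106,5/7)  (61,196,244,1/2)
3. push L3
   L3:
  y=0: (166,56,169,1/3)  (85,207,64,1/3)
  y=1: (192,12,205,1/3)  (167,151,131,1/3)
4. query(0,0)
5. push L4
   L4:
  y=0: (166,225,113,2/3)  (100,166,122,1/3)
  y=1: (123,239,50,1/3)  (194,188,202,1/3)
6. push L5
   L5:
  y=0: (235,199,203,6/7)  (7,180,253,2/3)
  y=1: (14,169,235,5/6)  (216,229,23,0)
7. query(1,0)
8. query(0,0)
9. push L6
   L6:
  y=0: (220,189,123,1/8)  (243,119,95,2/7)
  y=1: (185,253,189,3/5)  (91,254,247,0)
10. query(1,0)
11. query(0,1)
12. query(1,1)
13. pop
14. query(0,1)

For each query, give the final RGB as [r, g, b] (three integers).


(0,0) stack=L1,L2,L3; from [0,0,0]:
after L1 α=2/5: [184/5, 28, 282/5]
after L2 α=1/2: [1089/10, 81, 1327/10]
after L3 α=1/3: [1919/15, 218/3, 724/5]
→ [128, 73, 145]

(1,0) stack=L1,L2,L3,L4,L5; from [0,0,0]:
L1 α=1: [36, 184, 121]
L2 α=0: [36, 184, 121]
L3 α=1/3: [157/3, 575/3, 102]
L4 α=1/3: [614/9, 1648/9, 326/3]
L5 α=2/3: [740/27, 4888/27, 1844/9]
= [27, 181, 205]

query (0,0) [L1,L2,L3,L4,L5] — begin 0,0,0
after L1 α=2/5: [184/5, 28, 282/5]
after L2 α=1/2: [1089/10, 81, 1327/10]
after L3 α=1/3: [1919/15, 218/3, 724/5]
after L4 α=2/3: [6899/45, 1568/9, 618/5]
after L5 α=6/7: [70349/315, 12314/63, 6708/35]
rounded: [223, 195, 192]

at x=1,y=0 over L1,L2,L3,L4,L5,L6:
L1 α=1: [36, 184, 121]
L2 α=0: [36, 184, 121]
L3 α=1/3: [157/3, 575/3, 102]
L4 α=1/3: [614/9, 1648/9, 326/3]
L5 α=2/3: [740/27, 4888/27, 1844/9]
L6 α=2/7: [16822/189, 30866/189, 10930/63]
→ [89, 163, 173]

(0,1) stack=L1,L2,L3,L4,L5,L6; from [0,0,0]:
+L1 (α=1/2) → [203/2, 21/2, 58]
+L2 (α=5/7) → [189, 681/7, 646/7]
+L3 (α=1/3) → [190, 482/7, 909/7]
+L4 (α=1/3) → [503/3, 879/7, 2168/21]
+L5 (α=5/6) → [713/18, 3397/21, 26843/126]
+L6 (α=3/5) → [5708/45, 22733/105, 62564/315]
rounded: [127, 217, 199]

at x=1,y=1 over L1,L2,L3,L4,L5,L6:
+L1 (α=4/5) → [32/5, 1008/5, 528/5]
+L2 (α=1/2) → [337/10, 994/5, 874/5]
+L3 (α=1/3) → [1172/15, 2743/15, 801/5]
+L4 (α=1/3) → [5254/45, 8306/45, 2612/15]
+L5 (α=0) → [5254/45, 8306/45, 2612/15]
+L6 (α=0) → [5254/45, 8306/45, 2612/15]
→ [117, 185, 174]

query (0,1) [L1,L2,L3,L4,L5] — begin 0,0,0
L1 α=1/2: [203/2, 21/2, 58]
L2 α=5/7: [189, 681/7, 646/7]
L3 α=1/3: [190, 482/7, 909/7]
L4 α=1/3: [503/3, 879/7, 2168/21]
L5 α=5/6: [713/18, 3397/21, 26843/126]
= [40, 162, 213]


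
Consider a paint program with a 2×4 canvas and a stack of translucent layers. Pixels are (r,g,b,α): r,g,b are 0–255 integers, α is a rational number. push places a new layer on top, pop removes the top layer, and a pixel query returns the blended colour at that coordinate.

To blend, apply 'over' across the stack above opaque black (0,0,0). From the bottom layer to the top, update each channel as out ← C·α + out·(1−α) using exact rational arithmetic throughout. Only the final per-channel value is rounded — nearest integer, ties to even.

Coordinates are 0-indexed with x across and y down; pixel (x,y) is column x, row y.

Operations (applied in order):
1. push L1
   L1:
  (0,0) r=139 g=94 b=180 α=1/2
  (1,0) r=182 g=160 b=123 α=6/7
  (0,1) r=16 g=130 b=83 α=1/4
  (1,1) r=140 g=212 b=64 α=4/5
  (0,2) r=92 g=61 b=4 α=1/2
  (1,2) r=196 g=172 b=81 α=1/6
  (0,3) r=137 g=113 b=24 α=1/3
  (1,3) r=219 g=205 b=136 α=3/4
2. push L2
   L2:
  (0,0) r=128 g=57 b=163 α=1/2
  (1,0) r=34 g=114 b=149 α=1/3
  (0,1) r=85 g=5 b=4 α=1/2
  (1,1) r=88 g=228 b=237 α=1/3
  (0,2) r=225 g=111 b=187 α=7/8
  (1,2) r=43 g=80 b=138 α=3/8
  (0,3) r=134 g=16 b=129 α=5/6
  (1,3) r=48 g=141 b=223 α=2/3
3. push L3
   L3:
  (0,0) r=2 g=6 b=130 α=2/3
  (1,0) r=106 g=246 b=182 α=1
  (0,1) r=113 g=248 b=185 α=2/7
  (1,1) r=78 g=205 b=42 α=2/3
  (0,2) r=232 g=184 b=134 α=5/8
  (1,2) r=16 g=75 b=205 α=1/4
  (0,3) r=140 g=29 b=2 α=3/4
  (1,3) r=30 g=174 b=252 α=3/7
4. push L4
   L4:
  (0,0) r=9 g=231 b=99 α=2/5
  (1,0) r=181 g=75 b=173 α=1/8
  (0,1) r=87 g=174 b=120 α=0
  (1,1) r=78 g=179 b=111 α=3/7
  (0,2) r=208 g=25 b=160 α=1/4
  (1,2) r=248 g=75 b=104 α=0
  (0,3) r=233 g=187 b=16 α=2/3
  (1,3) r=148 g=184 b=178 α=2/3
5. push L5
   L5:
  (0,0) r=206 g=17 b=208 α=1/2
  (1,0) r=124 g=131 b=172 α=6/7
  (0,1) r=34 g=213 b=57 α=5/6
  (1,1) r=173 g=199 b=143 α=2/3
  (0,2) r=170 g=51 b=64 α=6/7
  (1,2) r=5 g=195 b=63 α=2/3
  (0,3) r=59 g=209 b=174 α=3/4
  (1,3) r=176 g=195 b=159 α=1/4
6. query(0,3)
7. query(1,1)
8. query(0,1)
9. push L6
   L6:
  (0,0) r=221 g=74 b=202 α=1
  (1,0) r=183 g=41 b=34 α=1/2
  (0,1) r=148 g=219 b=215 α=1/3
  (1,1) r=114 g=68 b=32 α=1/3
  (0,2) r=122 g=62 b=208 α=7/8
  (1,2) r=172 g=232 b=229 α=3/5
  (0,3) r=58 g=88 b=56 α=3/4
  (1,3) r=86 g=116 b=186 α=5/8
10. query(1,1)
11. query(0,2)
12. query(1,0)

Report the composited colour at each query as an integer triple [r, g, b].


(0,3) stack=L1,L2,L3,L4,L5; from [0,0,0]:
L1 α=1/3: [137/3, 113/3, 8]
L2 α=5/6: [2147/18, 353/18, 653/6]
L3 α=3/4: [9707/72, 1919/72, 689/24]
L4 α=2/3: [43259/216, 28847/216, 1457/72]
L5 α=3/4: [81491/864, 164279/864, 39041/288]
rounded: [94, 190, 136]

(1,1) stack=L1,L2,L3,L4,L5; from [0,0,0]:
L1 α=4/5: [112, 848/5, 256/5]
L2 α=1/3: [104, 2836/15, 1697/15]
L3 α=2/3: [260/3, 8986/45, 2957/45]
L4 α=3/7: [1742/21, 8587/45, 26813/315]
L5 α=2/3: [9008/63, 26497/135, 116903/945]
= [143, 196, 124]

(0,1) stack=L1,L2,L3,L4,L5; from [0,0,0]:
L1 α=1/4: [4, 65/2, 83/4]
L2 α=1/2: [89/2, 75/4, 99/8]
L3 α=2/7: [897/14, 337/4, 3455/56]
L4 α=0: [897/14, 337/4, 3455/56]
L5 α=5/6: [3277/84, 4597/24, 19415/336]
= [39, 192, 58]

(1,1) stack=L1,L2,L3,L4,L5,L6; from [0,0,0]:
+L1 (α=4/5) → [112, 848/5, 256/5]
+L2 (α=1/3) → [104, 2836/15, 1697/15]
+L3 (α=2/3) → [260/3, 8986/45, 2957/45]
+L4 (α=3/7) → [1742/21, 8587/45, 26813/315]
+L5 (α=2/3) → [9008/63, 26497/135, 116903/945]
+L6 (α=1/3) → [25198/189, 62174/405, 264046/2835]
= [133, 154, 93]

(0,2) stack=L1,L2,L3,L4,L5,L6; from [0,0,0]:
+L1 (α=1/2) → [46, 61/2, 2]
+L2 (α=7/8) → [1621/8, 1615/16, 1311/8]
+L3 (α=5/8) → [14143/64, 19565/128, 9293/64]
+L4 (α=1/4) → [55741/256, 61895/512, 38119/256]
+L5 (α=6/7) → [316861/1792, 218567/3584, 19489/256]
+L6 (α=7/8) → [1847229/14336, 1774023/28672, 392225/2048]
= [129, 62, 192]

query (1,0) [L1,L2,L3,L4,L5,L6] — begin 0,0,0
+L1 (α=6/7) → [156, 960/7, 738/7]
+L2 (α=1/3) → [346/3, 906/7, 2519/21]
+L3 (α=1) → [106, 246, 182]
+L4 (α=1/8) → [923/8, 1797/8, 1447/8]
+L5 (α=6/7) → [6875/56, 1155/8, 9703/56]
+L6 (α=1/2) → [17123/112, 1483/16, 11607/112]
= [153, 93, 104]


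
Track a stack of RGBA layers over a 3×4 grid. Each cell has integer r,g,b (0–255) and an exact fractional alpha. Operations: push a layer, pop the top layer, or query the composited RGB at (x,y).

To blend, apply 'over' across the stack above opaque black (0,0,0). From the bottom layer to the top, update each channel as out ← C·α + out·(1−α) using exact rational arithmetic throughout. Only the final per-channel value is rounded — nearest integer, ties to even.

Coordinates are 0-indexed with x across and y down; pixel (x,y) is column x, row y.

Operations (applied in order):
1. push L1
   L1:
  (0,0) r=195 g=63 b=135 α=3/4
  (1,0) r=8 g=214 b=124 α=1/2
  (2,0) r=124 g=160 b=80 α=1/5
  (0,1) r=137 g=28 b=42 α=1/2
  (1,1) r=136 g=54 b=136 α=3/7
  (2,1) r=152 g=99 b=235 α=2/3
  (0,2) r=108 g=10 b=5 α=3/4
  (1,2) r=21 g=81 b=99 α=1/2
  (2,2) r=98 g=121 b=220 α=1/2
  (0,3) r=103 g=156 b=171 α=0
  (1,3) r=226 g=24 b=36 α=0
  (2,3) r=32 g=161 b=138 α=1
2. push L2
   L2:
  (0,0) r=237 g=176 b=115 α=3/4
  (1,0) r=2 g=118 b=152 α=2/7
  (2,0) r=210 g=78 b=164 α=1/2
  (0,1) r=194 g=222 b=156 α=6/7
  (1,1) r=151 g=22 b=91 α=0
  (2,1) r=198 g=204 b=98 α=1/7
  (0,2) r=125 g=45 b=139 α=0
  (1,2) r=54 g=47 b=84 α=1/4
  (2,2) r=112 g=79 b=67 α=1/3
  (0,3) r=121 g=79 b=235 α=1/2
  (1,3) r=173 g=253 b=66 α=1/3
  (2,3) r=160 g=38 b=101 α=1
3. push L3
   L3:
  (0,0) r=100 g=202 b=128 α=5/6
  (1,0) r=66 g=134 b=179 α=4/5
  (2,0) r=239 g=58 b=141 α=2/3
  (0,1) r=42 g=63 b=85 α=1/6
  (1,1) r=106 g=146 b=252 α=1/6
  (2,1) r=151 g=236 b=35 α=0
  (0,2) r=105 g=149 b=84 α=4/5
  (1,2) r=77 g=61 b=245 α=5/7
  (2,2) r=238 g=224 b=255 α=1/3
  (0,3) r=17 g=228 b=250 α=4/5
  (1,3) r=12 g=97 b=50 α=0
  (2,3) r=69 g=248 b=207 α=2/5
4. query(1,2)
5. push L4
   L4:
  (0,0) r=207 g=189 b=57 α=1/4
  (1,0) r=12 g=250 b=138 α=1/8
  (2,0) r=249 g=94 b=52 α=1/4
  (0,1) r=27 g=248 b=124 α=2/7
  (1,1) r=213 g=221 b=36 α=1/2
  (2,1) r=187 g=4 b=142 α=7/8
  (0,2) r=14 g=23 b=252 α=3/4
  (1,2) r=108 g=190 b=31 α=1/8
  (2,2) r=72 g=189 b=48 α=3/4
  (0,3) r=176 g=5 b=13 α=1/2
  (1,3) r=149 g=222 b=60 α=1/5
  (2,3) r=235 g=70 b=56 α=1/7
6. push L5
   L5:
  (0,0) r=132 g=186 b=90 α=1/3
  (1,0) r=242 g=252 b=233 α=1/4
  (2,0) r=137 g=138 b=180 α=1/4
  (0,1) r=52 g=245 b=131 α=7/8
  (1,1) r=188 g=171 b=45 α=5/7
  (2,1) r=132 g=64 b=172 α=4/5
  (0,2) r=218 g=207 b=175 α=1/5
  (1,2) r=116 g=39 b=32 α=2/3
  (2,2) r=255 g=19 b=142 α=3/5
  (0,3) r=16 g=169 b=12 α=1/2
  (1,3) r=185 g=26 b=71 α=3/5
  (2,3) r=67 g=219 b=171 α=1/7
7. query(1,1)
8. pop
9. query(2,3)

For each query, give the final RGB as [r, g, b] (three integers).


(1,2) stack=L1,L2,L3; from [0,0,0]:
after L1 α=1/2: [21/2, 81/2, 99/2]
after L2 α=1/4: [171/8, 337/8, 465/8]
after L3 α=5/7: [1711/28, 1557/28, 5365/28]
= [61, 56, 192]

query (1,1) [L1,L2,L3,L4,L5] — begin 0,0,0
L1 α=3/7: [408/7, 162/7, 408/7]
L2 α=0: [408/7, 162/7, 408/7]
L3 α=1/6: [1391/21, 916/21, 634/7]
L4 α=1/2: [2932/21, 5557/42, 443/7]
L5 α=5/7: [25604/147, 23512/147, 2461/49]
= [174, 160, 50]

query (2,3) [L1,L2,L3,L4] — begin 0,0,0
after L1 α=1: [32, 161, 138]
after L2 α=1: [160, 38, 101]
after L3 α=2/5: [618/5, 122, 717/5]
after L4 α=1/7: [4883/35, 802/7, 4582/35]
= [140, 115, 131]


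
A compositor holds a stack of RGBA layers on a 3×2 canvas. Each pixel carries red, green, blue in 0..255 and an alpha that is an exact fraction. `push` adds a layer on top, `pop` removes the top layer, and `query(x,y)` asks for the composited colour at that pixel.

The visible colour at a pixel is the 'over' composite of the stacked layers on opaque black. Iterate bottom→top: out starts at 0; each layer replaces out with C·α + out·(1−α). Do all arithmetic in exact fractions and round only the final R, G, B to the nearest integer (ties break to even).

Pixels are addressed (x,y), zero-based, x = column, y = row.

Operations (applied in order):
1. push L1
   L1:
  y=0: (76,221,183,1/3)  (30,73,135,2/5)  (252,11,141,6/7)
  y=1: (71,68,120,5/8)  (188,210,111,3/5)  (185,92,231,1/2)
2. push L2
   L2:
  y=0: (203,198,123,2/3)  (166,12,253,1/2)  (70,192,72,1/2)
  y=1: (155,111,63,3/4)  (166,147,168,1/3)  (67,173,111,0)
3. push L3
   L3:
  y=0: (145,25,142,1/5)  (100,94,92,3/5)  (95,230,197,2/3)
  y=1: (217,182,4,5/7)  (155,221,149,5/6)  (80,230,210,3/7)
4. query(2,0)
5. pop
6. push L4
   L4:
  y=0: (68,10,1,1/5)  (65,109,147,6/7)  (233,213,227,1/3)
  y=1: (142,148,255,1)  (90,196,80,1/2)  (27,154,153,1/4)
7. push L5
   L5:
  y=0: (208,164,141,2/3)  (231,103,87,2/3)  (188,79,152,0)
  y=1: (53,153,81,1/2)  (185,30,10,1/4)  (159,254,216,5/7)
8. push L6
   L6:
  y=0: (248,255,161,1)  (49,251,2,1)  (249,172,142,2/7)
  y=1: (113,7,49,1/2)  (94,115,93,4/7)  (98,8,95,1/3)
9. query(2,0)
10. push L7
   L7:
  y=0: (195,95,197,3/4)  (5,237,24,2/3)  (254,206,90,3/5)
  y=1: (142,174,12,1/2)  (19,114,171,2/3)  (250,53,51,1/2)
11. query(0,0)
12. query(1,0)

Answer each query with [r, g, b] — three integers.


at x=2,y=0 over L1,L2,L3:
+L1 (α=6/7) → [216, 66/7, 846/7]
+L2 (α=1/2) → [143, 705/7, 675/7]
+L3 (α=2/3) → [111, 3925/21, 3433/21]
→ [111, 187, 163]

at x=2,y=0 over L1,L2,L4,L5,L6:
+L1 (α=6/7) → [216, 66/7, 846/7]
+L2 (α=1/2) → [143, 705/7, 675/7]
+L4 (α=1/3) → [173, 967/7, 2939/21]
+L5 (α=0) → [173, 967/7, 2939/21]
+L6 (α=2/7) → [1363/7, 7243/49, 20659/147]
= [195, 148, 141]

query (0,0) [L1,L2,L4,L5,L6,L7] — begin 0,0,0
after L1 α=1/3: [76/3, 221/3, 61]
after L2 α=2/3: [1294/9, 1409/9, 307/3]
after L4 α=1/5: [5788/45, 5726/45, 1231/15]
after L5 α=2/3: [24508/135, 20486/135, 5461/45]
after L6 α=1: [248, 255, 161]
after L7 α=3/4: [833/4, 135, 188]
= [208, 135, 188]

at x=1,y=0 over L1,L2,L4,L5,L6,L7:
after L1 α=2/5: [12, 146/5, 54]
after L2 α=1/2: [89, 103/5, 307/2]
after L4 α=6/7: [479/7, 3373/35, 2071/14]
after L5 α=2/3: [3713/21, 10583/105, 4507/42]
after L6 α=1: [49, 251, 2]
after L7 α=2/3: [59/3, 725/3, 50/3]
rounded: [20, 242, 17]


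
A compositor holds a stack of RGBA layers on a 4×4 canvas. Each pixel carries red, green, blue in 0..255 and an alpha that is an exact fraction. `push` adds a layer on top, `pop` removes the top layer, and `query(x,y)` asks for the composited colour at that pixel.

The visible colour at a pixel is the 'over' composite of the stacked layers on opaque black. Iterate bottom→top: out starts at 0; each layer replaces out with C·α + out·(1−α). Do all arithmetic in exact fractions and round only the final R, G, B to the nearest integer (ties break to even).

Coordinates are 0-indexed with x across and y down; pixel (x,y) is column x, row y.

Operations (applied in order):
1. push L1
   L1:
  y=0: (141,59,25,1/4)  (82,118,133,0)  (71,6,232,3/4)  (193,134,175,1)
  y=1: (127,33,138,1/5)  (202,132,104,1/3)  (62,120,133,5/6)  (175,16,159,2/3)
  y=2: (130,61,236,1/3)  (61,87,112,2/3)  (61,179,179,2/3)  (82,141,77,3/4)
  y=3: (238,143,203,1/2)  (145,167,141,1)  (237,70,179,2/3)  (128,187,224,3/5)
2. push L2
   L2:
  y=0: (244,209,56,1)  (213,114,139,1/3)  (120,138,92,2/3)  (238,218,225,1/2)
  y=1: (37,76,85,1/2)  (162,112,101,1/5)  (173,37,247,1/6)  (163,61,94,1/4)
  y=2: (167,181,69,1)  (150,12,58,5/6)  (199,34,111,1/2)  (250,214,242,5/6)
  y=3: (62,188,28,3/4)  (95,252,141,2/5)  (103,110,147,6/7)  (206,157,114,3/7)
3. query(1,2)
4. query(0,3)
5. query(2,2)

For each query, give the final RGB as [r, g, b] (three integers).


(1,2) stack=L1,L2; from [0,0,0]:
+L1 (α=2/3) → [122/3, 58, 224/3]
+L2 (α=5/6) → [1186/9, 59/3, 547/9]
rounded: [132, 20, 61]

(0,3) stack=L1,L2; from [0,0,0]:
after L1 α=1/2: [119, 143/2, 203/2]
after L2 α=3/4: [305/4, 1271/8, 371/8]
rounded: [76, 159, 46]

at x=2,y=2 over L1,L2:
L1 α=2/3: [122/3, 358/3, 358/3]
L2 α=1/2: [719/6, 230/3, 691/6]
= [120, 77, 115]


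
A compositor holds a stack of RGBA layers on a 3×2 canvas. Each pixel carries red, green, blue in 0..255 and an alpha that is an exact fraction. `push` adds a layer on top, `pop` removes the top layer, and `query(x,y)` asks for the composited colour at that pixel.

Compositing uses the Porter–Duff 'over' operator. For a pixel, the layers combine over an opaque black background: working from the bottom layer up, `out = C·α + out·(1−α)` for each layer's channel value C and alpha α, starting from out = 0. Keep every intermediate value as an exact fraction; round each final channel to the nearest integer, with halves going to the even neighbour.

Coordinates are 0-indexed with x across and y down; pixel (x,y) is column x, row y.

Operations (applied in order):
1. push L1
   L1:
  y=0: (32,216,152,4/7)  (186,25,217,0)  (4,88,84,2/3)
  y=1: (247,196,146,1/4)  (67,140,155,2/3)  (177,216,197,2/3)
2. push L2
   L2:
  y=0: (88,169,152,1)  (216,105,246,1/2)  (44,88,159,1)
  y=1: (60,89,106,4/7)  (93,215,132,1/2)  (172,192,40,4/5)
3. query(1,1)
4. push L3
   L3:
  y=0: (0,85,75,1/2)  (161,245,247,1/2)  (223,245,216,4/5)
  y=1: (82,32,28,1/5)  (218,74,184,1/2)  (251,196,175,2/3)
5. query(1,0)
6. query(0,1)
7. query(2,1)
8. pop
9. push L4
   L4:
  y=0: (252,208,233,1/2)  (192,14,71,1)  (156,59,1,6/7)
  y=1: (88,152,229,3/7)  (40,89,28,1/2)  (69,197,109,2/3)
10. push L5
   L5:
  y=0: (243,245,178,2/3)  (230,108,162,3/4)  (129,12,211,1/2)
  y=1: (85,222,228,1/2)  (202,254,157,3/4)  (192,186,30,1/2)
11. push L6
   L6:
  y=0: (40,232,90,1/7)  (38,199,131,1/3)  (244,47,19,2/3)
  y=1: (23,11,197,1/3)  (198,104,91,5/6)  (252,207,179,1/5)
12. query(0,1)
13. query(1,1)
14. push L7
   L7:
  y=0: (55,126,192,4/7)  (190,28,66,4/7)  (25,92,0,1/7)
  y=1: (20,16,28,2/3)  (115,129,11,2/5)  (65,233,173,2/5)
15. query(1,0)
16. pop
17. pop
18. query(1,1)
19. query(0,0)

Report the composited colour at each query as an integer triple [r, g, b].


(1,1) stack=L1,L2; from [0,0,0]:
after L1 α=2/3: [134/3, 280/3, 310/3]
after L2 α=1/2: [413/6, 925/6, 353/3]
= [69, 154, 118]

(1,0) stack=L1,L2,L3; from [0,0,0]:
L1 α=0: [0, 0, 0]
L2 α=1/2: [108, 105/2, 123]
L3 α=1/2: [269/2, 595/4, 185]
= [134, 149, 185]

query (0,1) [L1,L2,L3] — begin 0,0,0
after L1 α=1/4: [247/4, 49, 73/2]
after L2 α=4/7: [243/4, 503/7, 1067/14]
after L3 α=1/5: [65, 2236/35, 466/7]
rounded: [65, 64, 67]

query (2,1) [L1,L2,L3] — begin 0,0,0
after L1 α=2/3: [118, 144, 394/3]
after L2 α=4/5: [806/5, 912/5, 874/15]
after L3 α=2/3: [3316/15, 2872/15, 6124/45]
rounded: [221, 191, 136]

query (0,1) [L1,L2,L4,L5,L6] — begin 0,0,0
+L1 (α=1/4) → [247/4, 49, 73/2]
+L2 (α=4/7) → [243/4, 503/7, 1067/14]
+L4 (α=3/7) → [507/7, 5204/49, 6943/49]
+L5 (α=1/2) → [551/7, 8041/49, 18115/98]
+L6 (α=1/3) → [421/7, 16621/147, 9256/49]
→ [60, 113, 189]

(1,1) stack=L1,L2,L4,L5,L6; from [0,0,0]:
L1 α=2/3: [134/3, 280/3, 310/3]
L2 α=1/2: [413/6, 925/6, 353/3]
L4 α=1/2: [653/12, 1459/12, 437/6]
L5 α=3/4: [7925/48, 10603/48, 3263/24]
L6 α=5/6: [55445/288, 35563/288, 14183/144]
→ [193, 123, 98]

at x=1,y=0 over L1,L2,L4,L5,L6,L7:
after L1 α=0: [0, 0, 0]
after L2 α=1/2: [108, 105/2, 123]
after L4 α=1: [192, 14, 71]
after L5 α=3/4: [441/2, 169/2, 557/4]
after L6 α=1/3: [479/3, 368/3, 273/2]
after L7 α=4/7: [177, 480/7, 1347/14]
= [177, 69, 96]

(1,1) stack=L1,L2,L4,L5; from [0,0,0]:
after L1 α=2/3: [134/3, 280/3, 310/3]
after L2 α=1/2: [413/6, 925/6, 353/3]
after L4 α=1/2: [653/12, 1459/12, 437/6]
after L5 α=3/4: [7925/48, 10603/48, 3263/24]
→ [165, 221, 136]

(0,0) stack=L1,L2,L4,L5; from [0,0,0]:
after L1 α=4/7: [128/7, 864/7, 608/7]
after L2 α=1: [88, 169, 152]
after L4 α=1/2: [170, 377/2, 385/2]
after L5 α=2/3: [656/3, 1357/6, 1097/6]
→ [219, 226, 183]


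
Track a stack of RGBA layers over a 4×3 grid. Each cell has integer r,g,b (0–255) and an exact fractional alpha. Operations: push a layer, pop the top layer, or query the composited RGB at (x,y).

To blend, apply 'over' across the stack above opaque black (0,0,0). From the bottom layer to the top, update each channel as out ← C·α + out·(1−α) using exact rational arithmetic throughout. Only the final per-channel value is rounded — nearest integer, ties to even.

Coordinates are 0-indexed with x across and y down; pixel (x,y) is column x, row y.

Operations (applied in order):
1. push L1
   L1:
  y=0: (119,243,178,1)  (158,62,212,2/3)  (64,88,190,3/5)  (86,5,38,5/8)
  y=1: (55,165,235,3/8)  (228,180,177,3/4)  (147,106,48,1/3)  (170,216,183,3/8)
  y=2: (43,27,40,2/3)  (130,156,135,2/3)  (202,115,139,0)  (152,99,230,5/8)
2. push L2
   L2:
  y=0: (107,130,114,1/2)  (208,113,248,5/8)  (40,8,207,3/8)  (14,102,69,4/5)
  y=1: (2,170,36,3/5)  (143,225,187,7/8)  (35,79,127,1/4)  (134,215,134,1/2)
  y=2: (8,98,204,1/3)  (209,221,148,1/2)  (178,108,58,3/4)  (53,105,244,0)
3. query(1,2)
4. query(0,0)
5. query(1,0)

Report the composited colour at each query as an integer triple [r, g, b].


(1,2) stack=L1,L2; from [0,0,0]:
L1 α=2/3: [260/3, 104, 90]
L2 α=1/2: [887/6, 325/2, 119]
= [148, 162, 119]

query (0,0) [L1,L2] — begin 0,0,0
L1 α=1: [119, 243, 178]
L2 α=1/2: [113, 373/2, 146]
= [113, 186, 146]

at x=1,y=0 over L1,L2:
after L1 α=2/3: [316/3, 124/3, 424/3]
after L2 α=5/8: [339/2, 689/8, 208]
→ [170, 86, 208]


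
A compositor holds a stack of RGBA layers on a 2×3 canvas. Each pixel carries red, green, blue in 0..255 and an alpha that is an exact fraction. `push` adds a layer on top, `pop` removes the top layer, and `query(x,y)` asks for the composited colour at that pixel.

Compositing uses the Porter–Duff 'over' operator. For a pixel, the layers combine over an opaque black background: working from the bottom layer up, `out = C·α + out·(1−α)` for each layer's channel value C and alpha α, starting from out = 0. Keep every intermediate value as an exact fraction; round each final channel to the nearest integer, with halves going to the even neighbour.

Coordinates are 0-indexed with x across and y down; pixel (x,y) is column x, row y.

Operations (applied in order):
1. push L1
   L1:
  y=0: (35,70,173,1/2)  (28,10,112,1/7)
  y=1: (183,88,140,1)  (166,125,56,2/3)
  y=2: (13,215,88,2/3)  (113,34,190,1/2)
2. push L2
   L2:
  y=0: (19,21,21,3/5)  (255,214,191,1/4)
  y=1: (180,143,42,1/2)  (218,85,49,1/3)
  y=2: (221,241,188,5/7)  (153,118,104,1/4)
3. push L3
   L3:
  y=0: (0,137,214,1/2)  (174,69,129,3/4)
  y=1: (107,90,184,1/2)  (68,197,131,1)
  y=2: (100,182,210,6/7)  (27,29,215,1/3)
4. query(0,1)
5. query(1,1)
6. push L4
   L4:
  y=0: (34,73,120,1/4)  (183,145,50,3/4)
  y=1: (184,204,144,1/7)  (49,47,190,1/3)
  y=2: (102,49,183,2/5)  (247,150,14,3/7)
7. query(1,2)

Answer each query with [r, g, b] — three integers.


(0,1) stack=L1,L2,L3; from [0,0,0]:
after L1 α=1: [183, 88, 140]
after L2 α=1/2: [363/2, 231/2, 91]
after L3 α=1/2: [577/4, 411/4, 275/2]
rounded: [144, 103, 138]

at x=1,y=1 over L1,L2,L3:
after L1 α=2/3: [332/3, 250/3, 112/3]
after L2 α=1/3: [1318/9, 755/9, 371/9]
after L3 α=1: [68, 197, 131]
→ [68, 197, 131]

(1,2) stack=L1,L2,L3,L4; from [0,0,0]:
L1 α=1/2: [113/2, 17, 95]
L2 α=1/4: [645/8, 169/4, 389/4]
L3 α=1/3: [251/4, 227/6, 273/2]
L4 α=3/7: [992/7, 1804/21, 84]
= [142, 86, 84]


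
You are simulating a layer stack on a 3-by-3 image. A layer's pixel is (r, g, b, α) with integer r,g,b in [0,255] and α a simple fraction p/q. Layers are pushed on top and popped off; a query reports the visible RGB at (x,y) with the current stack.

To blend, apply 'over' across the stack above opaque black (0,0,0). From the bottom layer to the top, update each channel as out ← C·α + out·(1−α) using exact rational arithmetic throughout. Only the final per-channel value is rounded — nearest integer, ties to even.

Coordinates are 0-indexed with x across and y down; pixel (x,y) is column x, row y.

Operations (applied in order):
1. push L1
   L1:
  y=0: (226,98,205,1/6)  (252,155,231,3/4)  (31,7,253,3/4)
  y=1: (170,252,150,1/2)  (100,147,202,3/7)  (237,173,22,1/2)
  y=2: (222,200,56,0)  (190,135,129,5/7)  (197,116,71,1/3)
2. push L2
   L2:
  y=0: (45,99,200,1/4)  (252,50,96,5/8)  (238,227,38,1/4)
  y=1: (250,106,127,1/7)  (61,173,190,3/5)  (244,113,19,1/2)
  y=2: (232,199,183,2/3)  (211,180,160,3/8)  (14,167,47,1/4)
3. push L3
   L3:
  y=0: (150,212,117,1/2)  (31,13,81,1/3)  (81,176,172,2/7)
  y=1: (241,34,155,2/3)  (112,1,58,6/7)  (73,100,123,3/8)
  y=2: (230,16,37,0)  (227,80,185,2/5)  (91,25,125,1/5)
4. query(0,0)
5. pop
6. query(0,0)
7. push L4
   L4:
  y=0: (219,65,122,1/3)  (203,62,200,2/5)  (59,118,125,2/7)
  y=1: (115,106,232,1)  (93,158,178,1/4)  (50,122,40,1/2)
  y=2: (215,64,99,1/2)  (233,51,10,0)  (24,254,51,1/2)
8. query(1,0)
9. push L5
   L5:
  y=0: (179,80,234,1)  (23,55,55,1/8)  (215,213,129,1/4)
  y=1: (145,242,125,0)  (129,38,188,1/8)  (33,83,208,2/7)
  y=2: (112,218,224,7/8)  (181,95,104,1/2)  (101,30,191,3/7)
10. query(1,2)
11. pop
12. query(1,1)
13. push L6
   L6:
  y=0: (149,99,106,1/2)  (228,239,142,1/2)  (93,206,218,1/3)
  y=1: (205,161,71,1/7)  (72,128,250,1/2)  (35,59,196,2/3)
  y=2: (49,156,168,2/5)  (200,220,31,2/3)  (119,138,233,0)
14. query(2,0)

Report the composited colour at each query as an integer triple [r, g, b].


(0,0) stack=L1,L2,L3; from [0,0,0]:
+L1 (α=1/6) → [113/3, 49/3, 205/6]
+L2 (α=1/4) → [79/2, 37, 605/8]
+L3 (α=1/2) → [379/4, 249/2, 1541/16]
rounded: [95, 124, 96]

query (0,0) [L1,L2] — begin 0,0,0
after L1 α=1/6: [113/3, 49/3, 205/6]
after L2 α=1/4: [79/2, 37, 605/8]
→ [40, 37, 76]

(1,0) stack=L1,L2,L4; from [0,0,0]:
+L1 (α=3/4) → [189, 465/4, 693/4]
+L2 (α=5/8) → [1827/8, 2395/32, 3999/32]
+L4 (α=2/5) → [8729/40, 11153/160, 24797/160]
→ [218, 70, 155]

query (1,2) [L1,L2,L4,L5] — begin 0,0,0
after L1 α=5/7: [950/7, 675/7, 645/7]
after L2 α=3/8: [9181/56, 7155/56, 6585/56]
after L4 α=0: [9181/56, 7155/56, 6585/56]
after L5 α=1/2: [19317/112, 12475/112, 12409/112]
rounded: [172, 111, 111]

query (1,1) [L1,L2,L4] — begin 0,0,0
after L1 α=3/7: [300/7, 63, 606/7]
after L2 α=3/5: [1881/35, 129, 5202/35]
after L4 α=1/4: [4449/70, 545/4, 5459/35]
rounded: [64, 136, 156]

query (2,0) [L1,L2,L4,L6] — begin 0,0,0
L1 α=3/4: [93/4, 21/4, 759/4]
L2 α=1/4: [1231/16, 971/16, 2429/16]
L4 α=2/7: [1149/16, 1233/16, 16145/112]
L6 α=1/3: [631/8, 2881/24, 9451/56]
rounded: [79, 120, 169]


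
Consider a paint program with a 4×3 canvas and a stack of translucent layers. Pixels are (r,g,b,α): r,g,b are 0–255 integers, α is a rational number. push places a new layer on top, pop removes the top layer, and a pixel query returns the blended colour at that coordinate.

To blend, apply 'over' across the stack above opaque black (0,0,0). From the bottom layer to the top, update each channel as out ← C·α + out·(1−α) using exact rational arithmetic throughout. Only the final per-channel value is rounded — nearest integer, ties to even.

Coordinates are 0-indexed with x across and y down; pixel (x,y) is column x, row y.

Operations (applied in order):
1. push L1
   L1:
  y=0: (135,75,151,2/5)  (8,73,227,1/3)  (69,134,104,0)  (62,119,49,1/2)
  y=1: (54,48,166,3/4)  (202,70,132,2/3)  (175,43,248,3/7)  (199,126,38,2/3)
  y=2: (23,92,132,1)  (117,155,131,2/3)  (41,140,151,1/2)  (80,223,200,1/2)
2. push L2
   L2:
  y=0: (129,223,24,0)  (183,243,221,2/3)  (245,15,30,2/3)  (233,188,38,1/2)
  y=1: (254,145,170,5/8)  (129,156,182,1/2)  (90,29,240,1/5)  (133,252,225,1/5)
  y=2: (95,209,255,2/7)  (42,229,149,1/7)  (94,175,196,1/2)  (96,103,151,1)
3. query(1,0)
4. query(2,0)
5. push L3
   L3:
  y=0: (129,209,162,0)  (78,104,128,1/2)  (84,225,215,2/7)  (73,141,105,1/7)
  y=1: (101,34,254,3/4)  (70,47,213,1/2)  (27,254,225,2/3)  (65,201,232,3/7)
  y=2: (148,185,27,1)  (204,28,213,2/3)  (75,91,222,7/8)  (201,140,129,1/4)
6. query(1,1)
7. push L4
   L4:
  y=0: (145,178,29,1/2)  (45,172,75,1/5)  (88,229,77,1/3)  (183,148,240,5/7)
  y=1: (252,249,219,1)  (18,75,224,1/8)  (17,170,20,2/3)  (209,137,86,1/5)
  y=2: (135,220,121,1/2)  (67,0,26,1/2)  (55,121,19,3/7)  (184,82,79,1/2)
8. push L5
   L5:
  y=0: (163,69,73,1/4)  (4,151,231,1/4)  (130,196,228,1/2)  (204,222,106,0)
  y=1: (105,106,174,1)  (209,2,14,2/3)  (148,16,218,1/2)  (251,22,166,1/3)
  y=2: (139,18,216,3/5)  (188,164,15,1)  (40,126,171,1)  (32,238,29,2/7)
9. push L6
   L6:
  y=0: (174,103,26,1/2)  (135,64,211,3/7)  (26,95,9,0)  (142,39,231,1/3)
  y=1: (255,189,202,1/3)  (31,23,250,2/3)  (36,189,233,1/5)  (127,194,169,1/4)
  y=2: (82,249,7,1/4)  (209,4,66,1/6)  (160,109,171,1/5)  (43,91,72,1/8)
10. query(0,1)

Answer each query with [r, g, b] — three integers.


(1,0) stack=L1,L2; from [0,0,0]:
+L1 (α=1/3) → [8/3, 73/3, 227/3]
+L2 (α=2/3) → [1106/9, 1531/9, 1553/9]
rounded: [123, 170, 173]

(2,0) stack=L1,L2; from [0,0,0]:
after L1 α=0: [0, 0, 0]
after L2 α=2/3: [490/3, 10, 20]
rounded: [163, 10, 20]

at x=1,y=1 over L1,L2,L3:
+L1 (α=2/3) → [404/3, 140/3, 88]
+L2 (α=1/2) → [791/6, 304/3, 135]
+L3 (α=1/2) → [1211/12, 445/6, 174]
→ [101, 74, 174]

query (0,1) [L1,L2,L3,L4,L5,L6] — begin 0,0,0
after L1 α=3/4: [81/2, 36, 249/2]
after L2 α=5/8: [2783/16, 833/8, 2447/16]
after L3 α=3/4: [7631/64, 1649/32, 14639/64]
after L4 α=1: [252, 249, 219]
after L5 α=1: [105, 106, 174]
after L6 α=1/3: [155, 401/3, 550/3]
= [155, 134, 183]


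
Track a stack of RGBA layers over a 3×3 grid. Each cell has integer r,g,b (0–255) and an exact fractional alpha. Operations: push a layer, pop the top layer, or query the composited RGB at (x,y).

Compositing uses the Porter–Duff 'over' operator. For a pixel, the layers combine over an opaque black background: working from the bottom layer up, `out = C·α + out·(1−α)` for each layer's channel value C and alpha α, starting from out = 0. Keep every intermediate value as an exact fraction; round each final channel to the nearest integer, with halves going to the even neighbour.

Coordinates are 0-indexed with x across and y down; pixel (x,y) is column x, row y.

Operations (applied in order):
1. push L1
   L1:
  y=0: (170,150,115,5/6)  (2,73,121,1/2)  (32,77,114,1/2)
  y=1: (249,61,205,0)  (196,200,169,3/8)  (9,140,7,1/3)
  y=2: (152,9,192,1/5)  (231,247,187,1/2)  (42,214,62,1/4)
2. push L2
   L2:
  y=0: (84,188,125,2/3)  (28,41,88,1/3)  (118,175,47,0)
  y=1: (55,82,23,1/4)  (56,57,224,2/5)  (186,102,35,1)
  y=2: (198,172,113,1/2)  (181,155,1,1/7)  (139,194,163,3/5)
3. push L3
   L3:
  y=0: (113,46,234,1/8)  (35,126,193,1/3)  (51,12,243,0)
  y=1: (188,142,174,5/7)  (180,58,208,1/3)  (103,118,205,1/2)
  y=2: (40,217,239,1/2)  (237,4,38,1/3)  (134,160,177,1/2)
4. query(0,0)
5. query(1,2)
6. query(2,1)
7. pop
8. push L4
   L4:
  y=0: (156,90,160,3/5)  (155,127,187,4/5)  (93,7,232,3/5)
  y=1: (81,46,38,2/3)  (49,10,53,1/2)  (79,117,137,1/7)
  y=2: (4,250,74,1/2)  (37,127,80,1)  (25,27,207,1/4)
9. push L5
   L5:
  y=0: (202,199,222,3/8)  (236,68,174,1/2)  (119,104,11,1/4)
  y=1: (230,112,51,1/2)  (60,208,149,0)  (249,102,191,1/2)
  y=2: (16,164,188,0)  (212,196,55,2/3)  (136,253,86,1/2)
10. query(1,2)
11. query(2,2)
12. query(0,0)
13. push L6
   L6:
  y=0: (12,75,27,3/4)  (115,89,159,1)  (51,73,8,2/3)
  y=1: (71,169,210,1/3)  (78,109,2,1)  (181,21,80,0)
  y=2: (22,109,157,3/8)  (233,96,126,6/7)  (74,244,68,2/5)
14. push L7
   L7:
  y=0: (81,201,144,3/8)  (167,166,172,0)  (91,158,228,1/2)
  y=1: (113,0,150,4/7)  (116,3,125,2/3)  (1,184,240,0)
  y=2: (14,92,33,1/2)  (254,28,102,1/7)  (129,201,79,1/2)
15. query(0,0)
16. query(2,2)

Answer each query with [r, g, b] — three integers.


query (0,0) [L1,L2,L3] — begin 0,0,0
L1 α=5/6: [425/3, 125, 575/6]
L2 α=2/3: [929/9, 167, 2075/18]
L3 α=1/8: [940/9, 1215/8, 18737/144]
= [104, 152, 130]

query (1,2) [L1,L2,L3] — begin 0,0,0
+L1 (α=1/2) → [231/2, 247/2, 187/2]
+L2 (α=1/7) → [874/7, 128, 562/7]
+L3 (α=1/3) → [3407/21, 260/3, 1390/21]
→ [162, 87, 66]

(2,1) stack=L1,L2,L3; from [0,0,0]:
after L1 α=1/3: [3, 140/3, 7/3]
after L2 α=1: [186, 102, 35]
after L3 α=1/2: [289/2, 110, 120]
rounded: [144, 110, 120]

at x=1,y=2 over L1,L2,L4,L5:
after L1 α=1/2: [231/2, 247/2, 187/2]
after L2 α=1/7: [874/7, 128, 562/7]
after L4 α=1: [37, 127, 80]
after L5 α=2/3: [461/3, 173, 190/3]
→ [154, 173, 63]

query (2,2) [L1,L2,L4,L5] — begin 0,0,0
after L1 α=1/4: [21/2, 107/2, 31/2]
after L2 α=3/5: [438/5, 689/5, 104]
after L4 α=1/4: [1439/20, 1101/10, 519/4]
after L5 α=1/2: [4159/40, 3631/20, 863/8]
rounded: [104, 182, 108]

at x=0,y=0 over L1,L2,L4,L5:
L1 α=5/6: [425/3, 125, 575/6]
L2 α=2/3: [929/9, 167, 2075/18]
L4 α=3/5: [1214/9, 604/5, 1279/9]
L5 α=3/8: [2881/18, 1201/8, 12389/72]
→ [160, 150, 172]

query (0,0) [L1,L2,L4,L5,L6,L7] — begin 0,0,0
+L1 (α=5/6) → [425/3, 125, 575/6]
+L2 (α=2/3) → [929/9, 167, 2075/18]
+L4 (α=3/5) → [1214/9, 604/5, 1279/9]
+L5 (α=3/8) → [2881/18, 1201/8, 12389/72]
+L6 (α=3/4) → [3529/72, 3001/32, 18221/288]
+L7 (α=3/8) → [35141/576, 34301/256, 215521/2304]
= [61, 134, 94]

at x=2,y=2 over L1,L2,L4,L5,L6,L7:
+L1 (α=1/4) → [21/2, 107/2, 31/2]
+L2 (α=3/5) → [438/5, 689/5, 104]
+L4 (α=1/4) → [1439/20, 1101/10, 519/4]
+L5 (α=1/2) → [4159/40, 3631/20, 863/8]
+L6 (α=2/5) → [18397/200, 20653/100, 3677/40]
+L7 (α=1/2) → [44197/400, 40753/200, 6837/80]
→ [110, 204, 85]


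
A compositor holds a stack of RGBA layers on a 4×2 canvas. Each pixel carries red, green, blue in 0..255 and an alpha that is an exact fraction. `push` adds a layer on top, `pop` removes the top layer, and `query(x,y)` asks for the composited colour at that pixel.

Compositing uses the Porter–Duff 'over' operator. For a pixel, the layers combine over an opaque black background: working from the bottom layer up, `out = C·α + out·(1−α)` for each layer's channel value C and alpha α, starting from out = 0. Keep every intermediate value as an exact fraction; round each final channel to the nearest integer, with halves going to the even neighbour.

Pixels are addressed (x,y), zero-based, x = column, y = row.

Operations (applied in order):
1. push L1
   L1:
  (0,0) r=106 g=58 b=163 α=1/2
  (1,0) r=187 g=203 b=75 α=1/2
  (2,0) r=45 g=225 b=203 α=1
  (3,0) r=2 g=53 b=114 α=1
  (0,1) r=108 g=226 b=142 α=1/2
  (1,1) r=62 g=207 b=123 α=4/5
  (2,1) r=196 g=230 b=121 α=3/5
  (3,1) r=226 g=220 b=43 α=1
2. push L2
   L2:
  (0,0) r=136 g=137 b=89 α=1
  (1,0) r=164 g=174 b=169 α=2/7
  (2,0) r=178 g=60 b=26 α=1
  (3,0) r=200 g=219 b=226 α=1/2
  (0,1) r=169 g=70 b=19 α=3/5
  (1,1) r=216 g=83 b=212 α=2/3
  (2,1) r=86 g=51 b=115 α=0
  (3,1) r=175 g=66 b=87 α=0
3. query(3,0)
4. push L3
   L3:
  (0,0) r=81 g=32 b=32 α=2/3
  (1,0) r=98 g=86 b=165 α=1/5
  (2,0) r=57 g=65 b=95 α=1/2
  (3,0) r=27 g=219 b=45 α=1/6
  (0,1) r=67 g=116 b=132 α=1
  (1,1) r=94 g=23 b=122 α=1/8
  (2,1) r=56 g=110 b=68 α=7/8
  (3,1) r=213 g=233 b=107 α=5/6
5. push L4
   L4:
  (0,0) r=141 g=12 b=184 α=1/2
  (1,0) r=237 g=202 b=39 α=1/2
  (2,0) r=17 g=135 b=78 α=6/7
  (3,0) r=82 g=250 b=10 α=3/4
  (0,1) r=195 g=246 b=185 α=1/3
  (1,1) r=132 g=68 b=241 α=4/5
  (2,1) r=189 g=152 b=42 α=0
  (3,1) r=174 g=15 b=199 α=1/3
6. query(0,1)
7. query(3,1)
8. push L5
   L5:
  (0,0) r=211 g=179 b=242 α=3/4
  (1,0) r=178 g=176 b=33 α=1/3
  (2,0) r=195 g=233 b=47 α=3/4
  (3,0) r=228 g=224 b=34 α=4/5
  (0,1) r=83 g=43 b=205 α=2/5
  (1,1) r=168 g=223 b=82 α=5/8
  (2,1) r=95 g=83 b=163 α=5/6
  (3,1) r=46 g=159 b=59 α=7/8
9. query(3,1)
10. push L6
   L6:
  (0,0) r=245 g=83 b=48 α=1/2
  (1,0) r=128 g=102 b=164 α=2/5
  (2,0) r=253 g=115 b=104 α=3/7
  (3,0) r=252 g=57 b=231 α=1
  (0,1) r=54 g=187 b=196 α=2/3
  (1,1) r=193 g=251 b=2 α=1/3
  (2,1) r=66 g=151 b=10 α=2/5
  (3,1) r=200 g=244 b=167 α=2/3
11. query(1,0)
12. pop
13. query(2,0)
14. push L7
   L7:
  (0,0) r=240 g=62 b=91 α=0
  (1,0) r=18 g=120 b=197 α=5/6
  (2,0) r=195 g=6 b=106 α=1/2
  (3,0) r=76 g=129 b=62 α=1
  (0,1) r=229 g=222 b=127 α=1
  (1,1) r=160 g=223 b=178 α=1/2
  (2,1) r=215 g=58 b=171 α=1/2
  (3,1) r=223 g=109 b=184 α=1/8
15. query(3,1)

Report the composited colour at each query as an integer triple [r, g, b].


at x=3,y=0 over L1,L2:
+L1 (α=1) → [2, 53, 114]
+L2 (α=1/2) → [101, 136, 170]
→ [101, 136, 170]

query (0,1) [L1,L2,L3,L4] — begin 0,0,0
+L1 (α=1/2) → [54, 113, 71]
+L2 (α=3/5) → [123, 436/5, 199/5]
+L3 (α=1) → [67, 116, 132]
+L4 (α=1/3) → [329/3, 478/3, 449/3]
→ [110, 159, 150]

query (3,1) [L1,L2,L3,L4] — begin 0,0,0
L1 α=1: [226, 220, 43]
L2 α=0: [226, 220, 43]
L3 α=5/6: [1291/6, 1385/6, 289/3]
L4 α=1/3: [1813/9, 1430/9, 1175/9]
→ [201, 159, 131]

at x=3,y=1 over L1,L2,L3,L4,L5:
after L1 α=1: [226, 220, 43]
after L2 α=0: [226, 220, 43]
after L3 α=5/6: [1291/6, 1385/6, 289/3]
after L4 α=1/3: [1813/9, 1430/9, 1175/9]
after L5 α=7/8: [4711/72, 11447/72, 1223/18]
= [65, 159, 68]

query (1,0) [L1,L2,L3,L4,L5,L6] — begin 0,0,0
after L1 α=1/2: [187/2, 203/2, 75/2]
after L2 α=2/7: [1591/14, 1711/14, 1051/14]
after L3 α=1/5: [3868/35, 4024/35, 3257/35]
after L4 α=1/2: [12163/70, 5547/35, 2311/35]
after L5 α=1/3: [6131/35, 17254/105, 5777/105]
after L6 α=2/5: [27353/175, 24394/175, 17257/175]
rounded: [156, 139, 99]

(2,0) stack=L1,L2,L3,L4,L5; from [0,0,0]:
+L1 (α=1) → [45, 225, 203]
+L2 (α=1) → [178, 60, 26]
+L3 (α=1/2) → [235/2, 125/2, 121/2]
+L4 (α=6/7) → [439/14, 1745/14, 151/2]
+L5 (α=3/4) → [8629/56, 11531/56, 433/8]
rounded: [154, 206, 54]

(3,1) stack=L1,L2,L3,L4,L5,L7; from [0,0,0]:
+L1 (α=1) → [226, 220, 43]
+L2 (α=0) → [226, 220, 43]
+L3 (α=5/6) → [1291/6, 1385/6, 289/3]
+L4 (α=1/3) → [1813/9, 1430/9, 1175/9]
+L5 (α=7/8) → [4711/72, 11447/72, 1223/18]
+L7 (α=1/8) → [49033/576, 87977/576, 11873/144]
rounded: [85, 153, 82]
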